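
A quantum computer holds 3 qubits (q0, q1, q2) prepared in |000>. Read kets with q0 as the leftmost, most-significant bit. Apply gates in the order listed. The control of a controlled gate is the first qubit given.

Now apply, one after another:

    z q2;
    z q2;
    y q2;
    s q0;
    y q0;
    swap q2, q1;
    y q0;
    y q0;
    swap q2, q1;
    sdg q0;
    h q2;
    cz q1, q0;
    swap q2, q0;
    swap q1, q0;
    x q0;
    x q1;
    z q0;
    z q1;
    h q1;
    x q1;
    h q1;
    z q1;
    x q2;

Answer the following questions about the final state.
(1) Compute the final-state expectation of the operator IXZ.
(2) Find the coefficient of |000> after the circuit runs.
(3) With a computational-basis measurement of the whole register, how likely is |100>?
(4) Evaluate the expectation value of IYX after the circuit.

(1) In the final state, IXZ has expectation 1. Key observation: gates 19-22 undo each other exactly, leaving only the rest of the circuit to track.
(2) The final state's coefficient on |000> equals 0.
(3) The probability of measuring |100> is 1/2.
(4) The observable IYX averages to 0.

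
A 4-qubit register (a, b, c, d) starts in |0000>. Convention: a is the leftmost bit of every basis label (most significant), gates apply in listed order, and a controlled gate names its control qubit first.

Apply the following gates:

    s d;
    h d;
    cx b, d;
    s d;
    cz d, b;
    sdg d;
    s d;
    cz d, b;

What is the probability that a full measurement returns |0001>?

The probability of measuring |0001> is 1/2. Key observation: gates 5-8 undo each other exactly, leaving only the rest of the circuit to track.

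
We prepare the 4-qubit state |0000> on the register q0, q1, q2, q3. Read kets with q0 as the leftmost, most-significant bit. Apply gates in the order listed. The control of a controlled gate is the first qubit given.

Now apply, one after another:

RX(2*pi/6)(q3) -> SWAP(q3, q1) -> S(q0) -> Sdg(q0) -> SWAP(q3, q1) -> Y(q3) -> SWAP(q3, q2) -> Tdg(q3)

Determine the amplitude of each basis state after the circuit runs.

The resulting statevector has amplitude -1/2 on |0000>, sqrt(3)*I/2 on |0010>, and 0 on every other basis state. Key observation: the block from step 2 through step 5 cancels to the identity and can be dropped.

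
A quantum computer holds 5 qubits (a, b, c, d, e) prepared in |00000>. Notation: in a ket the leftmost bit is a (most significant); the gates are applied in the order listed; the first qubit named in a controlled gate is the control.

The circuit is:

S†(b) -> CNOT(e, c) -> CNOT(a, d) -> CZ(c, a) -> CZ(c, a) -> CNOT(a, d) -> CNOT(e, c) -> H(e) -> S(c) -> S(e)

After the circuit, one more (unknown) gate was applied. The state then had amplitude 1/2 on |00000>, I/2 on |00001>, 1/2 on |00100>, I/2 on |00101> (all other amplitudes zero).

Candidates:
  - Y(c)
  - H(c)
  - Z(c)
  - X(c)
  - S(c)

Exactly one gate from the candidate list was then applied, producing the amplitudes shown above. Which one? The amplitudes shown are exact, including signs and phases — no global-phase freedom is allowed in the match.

The unique candidate consistent with the amplitudes is H(c). Key observation: gates 2-7 undo each other exactly, leaving only the rest of the circuit to track.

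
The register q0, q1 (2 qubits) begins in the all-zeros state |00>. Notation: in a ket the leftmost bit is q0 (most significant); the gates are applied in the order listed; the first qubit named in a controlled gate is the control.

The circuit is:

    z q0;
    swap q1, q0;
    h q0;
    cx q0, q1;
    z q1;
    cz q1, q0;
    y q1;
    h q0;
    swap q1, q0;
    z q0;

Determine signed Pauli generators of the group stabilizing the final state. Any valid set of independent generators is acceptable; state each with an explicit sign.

The final state is stabilized by the group generated by +XZ, -ZX; other independent generating sets are equally valid.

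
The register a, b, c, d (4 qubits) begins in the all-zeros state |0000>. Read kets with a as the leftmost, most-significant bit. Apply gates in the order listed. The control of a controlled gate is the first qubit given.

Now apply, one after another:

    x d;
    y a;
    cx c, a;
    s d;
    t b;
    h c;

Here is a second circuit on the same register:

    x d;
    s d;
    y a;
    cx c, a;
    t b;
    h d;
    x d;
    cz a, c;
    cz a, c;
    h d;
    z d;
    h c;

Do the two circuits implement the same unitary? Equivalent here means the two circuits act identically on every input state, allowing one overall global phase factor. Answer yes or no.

Yes, they are equivalent — the unitaries differ by at most a global phase.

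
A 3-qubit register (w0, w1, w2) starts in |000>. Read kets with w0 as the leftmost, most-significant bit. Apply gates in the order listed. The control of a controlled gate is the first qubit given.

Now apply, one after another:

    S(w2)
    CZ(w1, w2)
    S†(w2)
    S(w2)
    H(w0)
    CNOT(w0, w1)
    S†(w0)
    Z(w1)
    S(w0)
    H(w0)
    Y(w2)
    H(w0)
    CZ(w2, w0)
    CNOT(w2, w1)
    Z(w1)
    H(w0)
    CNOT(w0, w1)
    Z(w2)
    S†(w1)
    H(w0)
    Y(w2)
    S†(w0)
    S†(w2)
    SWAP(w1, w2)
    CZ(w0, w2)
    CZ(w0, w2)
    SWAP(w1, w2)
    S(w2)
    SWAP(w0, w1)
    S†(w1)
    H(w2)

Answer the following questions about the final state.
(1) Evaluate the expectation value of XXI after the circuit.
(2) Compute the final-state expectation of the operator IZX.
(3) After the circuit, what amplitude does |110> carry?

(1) In the final state, XXI has expectation 0. Key observation: gates 23-28 undo each other exactly, leaving only the rest of the circuit to track.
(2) The expectation value of IZX is 0.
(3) The final state's coefficient on |110> equals 0.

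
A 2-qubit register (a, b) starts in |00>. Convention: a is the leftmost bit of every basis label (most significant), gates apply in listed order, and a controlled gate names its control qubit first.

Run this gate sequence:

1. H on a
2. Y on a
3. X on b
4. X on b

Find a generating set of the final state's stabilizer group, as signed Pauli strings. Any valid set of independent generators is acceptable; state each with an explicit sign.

The final state is stabilized by the group generated by -XI, +IZ; other independent generating sets are equally valid. Key observation: gates 3-4 undo each other exactly, leaving only the rest of the circuit to track.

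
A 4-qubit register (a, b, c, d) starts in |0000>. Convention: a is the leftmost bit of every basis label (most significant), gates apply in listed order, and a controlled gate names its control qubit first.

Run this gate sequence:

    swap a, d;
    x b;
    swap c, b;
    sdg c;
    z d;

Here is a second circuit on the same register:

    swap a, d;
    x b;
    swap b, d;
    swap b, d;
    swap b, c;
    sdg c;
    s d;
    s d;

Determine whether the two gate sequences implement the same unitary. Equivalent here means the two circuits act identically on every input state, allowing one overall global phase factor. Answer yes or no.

Yes — the two circuits implement the same unitary up to a global phase.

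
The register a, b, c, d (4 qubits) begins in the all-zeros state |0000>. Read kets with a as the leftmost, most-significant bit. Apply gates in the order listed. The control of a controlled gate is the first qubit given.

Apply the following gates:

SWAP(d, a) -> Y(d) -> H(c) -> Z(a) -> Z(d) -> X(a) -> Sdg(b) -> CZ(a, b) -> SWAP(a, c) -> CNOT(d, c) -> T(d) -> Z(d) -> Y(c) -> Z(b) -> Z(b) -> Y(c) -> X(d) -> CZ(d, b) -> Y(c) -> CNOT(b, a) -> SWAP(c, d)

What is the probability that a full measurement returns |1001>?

A full measurement returns |1001> with probability 1/2. Key observation: the block from step 13 through step 16 cancels to the identity and can be dropped.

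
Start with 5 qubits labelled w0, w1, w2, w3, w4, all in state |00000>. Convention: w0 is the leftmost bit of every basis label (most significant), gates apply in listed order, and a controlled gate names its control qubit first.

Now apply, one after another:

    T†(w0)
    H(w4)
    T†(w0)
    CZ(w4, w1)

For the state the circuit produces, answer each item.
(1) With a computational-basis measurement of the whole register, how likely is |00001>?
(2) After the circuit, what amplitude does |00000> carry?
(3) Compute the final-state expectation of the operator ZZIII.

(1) The probability of measuring |00001> is 1/2.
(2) The amplitude on |00000> is sqrt(2)/2.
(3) In the final state, ZZIII has expectation 1.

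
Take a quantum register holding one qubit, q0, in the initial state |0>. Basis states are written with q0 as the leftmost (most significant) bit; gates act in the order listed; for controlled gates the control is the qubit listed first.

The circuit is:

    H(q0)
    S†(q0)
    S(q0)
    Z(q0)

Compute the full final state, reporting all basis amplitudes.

The final amplitudes are sqrt(2)/2 on |0>, -sqrt(2)/2 on |1>.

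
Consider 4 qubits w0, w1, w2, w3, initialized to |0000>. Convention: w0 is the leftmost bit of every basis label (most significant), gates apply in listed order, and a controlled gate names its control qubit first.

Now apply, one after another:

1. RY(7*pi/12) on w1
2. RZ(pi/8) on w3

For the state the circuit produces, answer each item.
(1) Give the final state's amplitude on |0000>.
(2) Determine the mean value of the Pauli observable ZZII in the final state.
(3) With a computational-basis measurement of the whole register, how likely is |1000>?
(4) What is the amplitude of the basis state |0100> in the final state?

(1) The final state's coefficient on |0000> equals sqrt(3)*sqrt(sqrt(2)/4 + 1/2)*exp(-I*pi/16)/2 - sqrt(1/2 - sqrt(2)/4)*exp(-I*pi/16)/2.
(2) The expectation value of ZZII is -sqrt(6)/4 + sqrt(2)/4.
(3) Outcome |1000> occurs with probability 0.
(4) |0100> carries amplitude sqrt(sqrt(2)/4 + 1/2)*exp(-I*pi/16)/2 + sqrt(3)*sqrt(1/2 - sqrt(2)/4)*exp(-I*pi/16)/2 in the final state.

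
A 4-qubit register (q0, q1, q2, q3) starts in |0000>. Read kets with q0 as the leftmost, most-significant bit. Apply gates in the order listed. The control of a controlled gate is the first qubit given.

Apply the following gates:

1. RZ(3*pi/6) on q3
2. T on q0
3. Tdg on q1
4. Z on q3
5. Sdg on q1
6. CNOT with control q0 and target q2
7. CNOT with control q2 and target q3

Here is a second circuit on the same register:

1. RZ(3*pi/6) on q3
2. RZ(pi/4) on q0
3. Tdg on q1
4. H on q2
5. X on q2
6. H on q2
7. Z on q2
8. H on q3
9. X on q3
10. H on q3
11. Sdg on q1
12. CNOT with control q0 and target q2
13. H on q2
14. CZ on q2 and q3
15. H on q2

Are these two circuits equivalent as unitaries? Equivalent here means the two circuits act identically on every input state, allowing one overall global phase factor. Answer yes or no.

No, they are not equivalent — no single phase factor reconciles the two unitaries.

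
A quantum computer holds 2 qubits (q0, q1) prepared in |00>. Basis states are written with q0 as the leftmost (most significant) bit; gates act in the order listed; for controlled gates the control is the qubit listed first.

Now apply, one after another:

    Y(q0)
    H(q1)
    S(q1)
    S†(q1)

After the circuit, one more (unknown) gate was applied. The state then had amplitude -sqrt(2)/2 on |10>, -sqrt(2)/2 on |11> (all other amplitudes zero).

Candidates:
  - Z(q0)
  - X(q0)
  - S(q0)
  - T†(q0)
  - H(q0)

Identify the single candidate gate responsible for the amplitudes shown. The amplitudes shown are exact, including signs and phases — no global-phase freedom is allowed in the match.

The unique candidate consistent with the amplitudes is S(q0). Key observation: gates 3-4 undo each other exactly, leaving only the rest of the circuit to track.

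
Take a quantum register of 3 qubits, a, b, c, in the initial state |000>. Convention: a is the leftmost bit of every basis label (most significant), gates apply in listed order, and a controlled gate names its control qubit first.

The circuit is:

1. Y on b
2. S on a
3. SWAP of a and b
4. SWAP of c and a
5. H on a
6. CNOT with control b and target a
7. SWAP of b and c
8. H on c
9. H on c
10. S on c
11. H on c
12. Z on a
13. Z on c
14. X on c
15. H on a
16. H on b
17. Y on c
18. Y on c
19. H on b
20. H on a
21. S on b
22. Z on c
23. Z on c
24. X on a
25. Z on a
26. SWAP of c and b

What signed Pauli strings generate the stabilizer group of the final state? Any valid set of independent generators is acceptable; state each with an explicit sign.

One valid set of independent stabilizer generators is +XII, -IXI, -IIZ (any independent generating set of the same group is equally correct). Key observation: steps 15-20 multiply out to the identity, so the circuit reduces to the remaining gates.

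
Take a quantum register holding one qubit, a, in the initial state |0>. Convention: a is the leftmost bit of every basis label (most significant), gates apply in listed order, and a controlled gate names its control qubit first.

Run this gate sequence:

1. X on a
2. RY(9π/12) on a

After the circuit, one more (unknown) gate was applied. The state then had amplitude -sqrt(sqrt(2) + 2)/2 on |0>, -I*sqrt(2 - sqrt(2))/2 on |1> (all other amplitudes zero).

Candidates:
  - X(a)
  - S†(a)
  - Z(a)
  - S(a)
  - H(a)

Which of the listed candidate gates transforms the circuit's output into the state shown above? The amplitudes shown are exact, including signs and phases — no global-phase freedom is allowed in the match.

It was S†(a) that produced the state shown.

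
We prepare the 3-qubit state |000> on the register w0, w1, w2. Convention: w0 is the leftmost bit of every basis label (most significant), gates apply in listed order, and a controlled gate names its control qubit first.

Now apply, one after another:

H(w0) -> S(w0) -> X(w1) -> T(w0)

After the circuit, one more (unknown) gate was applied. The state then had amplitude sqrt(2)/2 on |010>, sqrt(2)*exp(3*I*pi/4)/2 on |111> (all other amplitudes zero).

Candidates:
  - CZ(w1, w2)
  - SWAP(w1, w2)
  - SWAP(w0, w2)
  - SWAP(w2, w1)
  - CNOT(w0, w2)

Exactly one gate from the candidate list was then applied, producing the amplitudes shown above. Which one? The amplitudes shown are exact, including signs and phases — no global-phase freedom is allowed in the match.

It was CNOT(w0, w2) that produced the state shown.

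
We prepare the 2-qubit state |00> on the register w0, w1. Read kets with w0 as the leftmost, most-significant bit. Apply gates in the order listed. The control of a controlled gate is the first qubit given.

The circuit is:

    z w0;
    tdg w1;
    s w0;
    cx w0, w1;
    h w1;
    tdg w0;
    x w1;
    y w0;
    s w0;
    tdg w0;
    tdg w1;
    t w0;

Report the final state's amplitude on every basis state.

The final amplitudes are 0 on |00>, 0 on |01>, -sqrt(2)/2 on |10>, sqrt(2)*exp(3*I*pi/4)/2 on |11>.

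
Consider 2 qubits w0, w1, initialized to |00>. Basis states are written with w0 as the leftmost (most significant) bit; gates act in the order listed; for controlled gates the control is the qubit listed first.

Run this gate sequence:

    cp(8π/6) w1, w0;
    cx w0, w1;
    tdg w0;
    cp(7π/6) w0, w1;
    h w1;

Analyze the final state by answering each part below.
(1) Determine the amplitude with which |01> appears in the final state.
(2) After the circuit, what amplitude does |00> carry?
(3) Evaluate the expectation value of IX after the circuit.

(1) The final state's coefficient on |01> equals sqrt(2)/2.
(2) The amplitude on |00> is sqrt(2)/2.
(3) In the final state, IX has expectation 1.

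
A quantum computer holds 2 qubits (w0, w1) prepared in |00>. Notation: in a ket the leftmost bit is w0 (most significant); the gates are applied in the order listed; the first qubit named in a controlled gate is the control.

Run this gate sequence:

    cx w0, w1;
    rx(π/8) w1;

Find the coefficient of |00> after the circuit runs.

The final state's coefficient on |00> equals cos(pi/16).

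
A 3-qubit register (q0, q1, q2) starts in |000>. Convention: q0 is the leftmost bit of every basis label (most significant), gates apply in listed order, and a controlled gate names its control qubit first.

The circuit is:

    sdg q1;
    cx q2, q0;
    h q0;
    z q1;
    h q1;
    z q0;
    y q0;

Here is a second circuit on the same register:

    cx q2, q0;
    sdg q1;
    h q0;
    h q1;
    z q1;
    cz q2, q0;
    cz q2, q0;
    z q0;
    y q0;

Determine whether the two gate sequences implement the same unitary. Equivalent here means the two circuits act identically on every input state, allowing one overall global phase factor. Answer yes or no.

No — the two circuits implement different unitaries, even allowing a global phase.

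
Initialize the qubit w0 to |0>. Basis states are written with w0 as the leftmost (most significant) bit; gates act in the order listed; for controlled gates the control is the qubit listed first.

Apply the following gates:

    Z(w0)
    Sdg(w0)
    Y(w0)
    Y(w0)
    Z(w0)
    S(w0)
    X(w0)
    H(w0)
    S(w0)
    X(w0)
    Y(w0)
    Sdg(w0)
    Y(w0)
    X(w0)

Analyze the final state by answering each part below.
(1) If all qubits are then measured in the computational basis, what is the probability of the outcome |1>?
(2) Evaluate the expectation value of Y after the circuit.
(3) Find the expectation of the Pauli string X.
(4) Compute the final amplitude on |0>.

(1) The probability of measuring |1> is 1/2.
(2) The expectation value of Y is 0.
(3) The expectation value of X is -1.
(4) |0> carries amplitude sqrt(2)/2 in the final state.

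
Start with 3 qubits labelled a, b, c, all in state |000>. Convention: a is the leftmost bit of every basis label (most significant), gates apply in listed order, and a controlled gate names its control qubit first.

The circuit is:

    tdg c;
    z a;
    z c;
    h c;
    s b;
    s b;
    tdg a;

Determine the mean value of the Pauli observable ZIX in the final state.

The expectation value of ZIX is 1.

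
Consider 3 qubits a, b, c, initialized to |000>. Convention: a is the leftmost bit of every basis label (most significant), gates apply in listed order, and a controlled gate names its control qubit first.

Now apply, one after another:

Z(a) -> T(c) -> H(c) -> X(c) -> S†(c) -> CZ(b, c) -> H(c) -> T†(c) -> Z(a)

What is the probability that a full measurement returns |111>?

A full measurement returns |111> with probability 0.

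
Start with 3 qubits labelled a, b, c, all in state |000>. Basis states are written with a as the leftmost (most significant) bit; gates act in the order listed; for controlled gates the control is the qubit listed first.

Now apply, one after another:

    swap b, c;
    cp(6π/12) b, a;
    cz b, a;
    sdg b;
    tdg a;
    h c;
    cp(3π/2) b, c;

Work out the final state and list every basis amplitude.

The final amplitudes are sqrt(2)/2 on |000>, sqrt(2)/2 on |001>, and 0 on every other basis state.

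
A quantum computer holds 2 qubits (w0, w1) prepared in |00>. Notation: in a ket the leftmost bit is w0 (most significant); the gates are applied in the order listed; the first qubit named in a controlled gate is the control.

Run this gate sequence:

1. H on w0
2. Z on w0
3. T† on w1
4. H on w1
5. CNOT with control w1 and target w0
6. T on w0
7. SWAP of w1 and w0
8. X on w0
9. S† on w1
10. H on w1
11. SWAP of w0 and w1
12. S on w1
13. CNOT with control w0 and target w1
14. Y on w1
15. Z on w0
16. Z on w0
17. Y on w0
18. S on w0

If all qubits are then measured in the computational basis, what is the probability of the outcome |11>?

A full measurement returns |11> with probability 1/4 - sqrt(2)/8.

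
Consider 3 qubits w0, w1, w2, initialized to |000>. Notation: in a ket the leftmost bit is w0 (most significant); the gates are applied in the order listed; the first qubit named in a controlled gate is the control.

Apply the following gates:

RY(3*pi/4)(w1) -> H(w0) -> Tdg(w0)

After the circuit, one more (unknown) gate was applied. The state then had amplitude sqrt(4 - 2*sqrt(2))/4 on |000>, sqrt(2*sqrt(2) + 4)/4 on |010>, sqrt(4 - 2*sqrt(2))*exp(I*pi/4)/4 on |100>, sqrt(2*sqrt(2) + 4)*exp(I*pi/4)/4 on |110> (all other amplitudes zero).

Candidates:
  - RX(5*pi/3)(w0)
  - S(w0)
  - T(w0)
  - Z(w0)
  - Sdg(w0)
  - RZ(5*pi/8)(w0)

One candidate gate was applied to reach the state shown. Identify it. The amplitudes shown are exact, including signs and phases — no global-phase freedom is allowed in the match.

It was S(w0) that produced the state shown.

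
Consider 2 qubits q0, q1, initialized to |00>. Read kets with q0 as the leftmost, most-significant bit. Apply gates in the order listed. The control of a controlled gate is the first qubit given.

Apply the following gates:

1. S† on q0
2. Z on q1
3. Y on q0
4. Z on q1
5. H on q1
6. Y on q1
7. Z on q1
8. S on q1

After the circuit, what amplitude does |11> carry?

|11> carries amplitude sqrt(2)*I/2 in the final state.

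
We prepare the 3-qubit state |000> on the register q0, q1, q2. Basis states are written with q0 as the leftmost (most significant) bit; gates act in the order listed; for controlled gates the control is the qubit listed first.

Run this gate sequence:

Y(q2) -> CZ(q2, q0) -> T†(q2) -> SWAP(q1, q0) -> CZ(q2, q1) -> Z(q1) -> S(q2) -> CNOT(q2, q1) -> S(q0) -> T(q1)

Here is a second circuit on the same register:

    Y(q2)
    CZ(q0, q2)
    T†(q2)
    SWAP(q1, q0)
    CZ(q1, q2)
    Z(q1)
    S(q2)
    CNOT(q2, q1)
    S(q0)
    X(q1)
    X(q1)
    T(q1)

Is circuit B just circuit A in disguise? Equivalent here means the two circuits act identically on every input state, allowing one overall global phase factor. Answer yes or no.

Yes, they are equivalent — the unitaries differ by at most a global phase.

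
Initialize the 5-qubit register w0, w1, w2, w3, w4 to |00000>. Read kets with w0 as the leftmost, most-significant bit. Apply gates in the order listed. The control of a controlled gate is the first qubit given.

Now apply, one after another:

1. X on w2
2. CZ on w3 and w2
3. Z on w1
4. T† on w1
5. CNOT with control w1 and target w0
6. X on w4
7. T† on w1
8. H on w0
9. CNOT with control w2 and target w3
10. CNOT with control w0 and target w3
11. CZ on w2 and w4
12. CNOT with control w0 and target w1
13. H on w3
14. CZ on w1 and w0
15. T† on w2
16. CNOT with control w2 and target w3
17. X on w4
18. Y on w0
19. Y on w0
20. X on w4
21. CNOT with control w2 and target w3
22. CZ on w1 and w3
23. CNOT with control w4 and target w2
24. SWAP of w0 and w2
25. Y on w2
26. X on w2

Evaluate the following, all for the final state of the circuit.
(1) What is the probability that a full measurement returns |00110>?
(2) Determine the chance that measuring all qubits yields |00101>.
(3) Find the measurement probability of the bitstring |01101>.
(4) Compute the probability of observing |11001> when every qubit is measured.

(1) Outcome |00110> occurs with probability 0.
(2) Outcome |00101> occurs with probability 0.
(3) The probability of measuring |01101> is 1/4.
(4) The probability of measuring |11001> is 0.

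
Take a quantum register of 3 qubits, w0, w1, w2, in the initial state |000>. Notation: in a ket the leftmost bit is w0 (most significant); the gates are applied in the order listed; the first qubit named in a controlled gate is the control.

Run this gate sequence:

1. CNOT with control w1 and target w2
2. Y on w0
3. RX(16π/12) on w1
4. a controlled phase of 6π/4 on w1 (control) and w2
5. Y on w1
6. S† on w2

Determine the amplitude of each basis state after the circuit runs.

After the circuit, the state carries amplitude -sqrt(3)*I/2 on |100>, 1/2 on |110>, and 0 on every other basis state.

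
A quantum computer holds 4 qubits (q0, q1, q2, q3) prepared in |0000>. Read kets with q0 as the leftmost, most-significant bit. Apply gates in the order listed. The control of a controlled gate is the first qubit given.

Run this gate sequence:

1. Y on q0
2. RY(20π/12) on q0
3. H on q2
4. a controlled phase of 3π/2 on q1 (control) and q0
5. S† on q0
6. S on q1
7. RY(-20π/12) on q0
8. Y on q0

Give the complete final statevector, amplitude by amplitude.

The final amplitudes are sqrt(2)*(1 - 3*I)/8 on |0000>, sqrt(2)*(1 - 3*I)/8 on |0010>, sqrt(6)*(-1 - I)/8 on |1000>, sqrt(6)*(-1 - I)/8 on |1010>, and 0 on every other basis state.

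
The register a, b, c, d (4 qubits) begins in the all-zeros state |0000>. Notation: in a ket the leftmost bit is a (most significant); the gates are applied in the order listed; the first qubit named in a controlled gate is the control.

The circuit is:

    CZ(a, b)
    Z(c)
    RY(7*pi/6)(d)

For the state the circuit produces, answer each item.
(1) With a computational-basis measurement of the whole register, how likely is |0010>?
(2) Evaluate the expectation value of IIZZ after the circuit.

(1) The probability of measuring |0010> is 0.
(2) In the final state, IIZZ has expectation -sqrt(3)/2.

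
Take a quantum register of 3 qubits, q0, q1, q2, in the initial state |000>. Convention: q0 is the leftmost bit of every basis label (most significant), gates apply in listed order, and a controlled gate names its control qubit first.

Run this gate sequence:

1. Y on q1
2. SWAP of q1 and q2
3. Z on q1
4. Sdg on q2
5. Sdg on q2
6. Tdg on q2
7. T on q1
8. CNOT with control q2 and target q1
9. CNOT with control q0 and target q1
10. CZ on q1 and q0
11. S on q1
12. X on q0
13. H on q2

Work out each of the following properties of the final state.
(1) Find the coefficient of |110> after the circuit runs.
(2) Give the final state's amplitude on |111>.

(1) The amplitude on |110> is -sqrt(2)*exp(3*I*pi/4)/2.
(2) The amplitude on |111> is sqrt(2)*exp(3*I*pi/4)/2.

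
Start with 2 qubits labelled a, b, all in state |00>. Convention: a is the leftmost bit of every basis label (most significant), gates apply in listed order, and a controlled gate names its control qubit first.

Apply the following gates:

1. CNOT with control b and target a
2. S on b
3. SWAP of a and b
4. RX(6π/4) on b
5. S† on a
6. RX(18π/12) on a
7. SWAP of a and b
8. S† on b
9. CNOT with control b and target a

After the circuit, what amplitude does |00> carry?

The amplitude on |00> is 1/2.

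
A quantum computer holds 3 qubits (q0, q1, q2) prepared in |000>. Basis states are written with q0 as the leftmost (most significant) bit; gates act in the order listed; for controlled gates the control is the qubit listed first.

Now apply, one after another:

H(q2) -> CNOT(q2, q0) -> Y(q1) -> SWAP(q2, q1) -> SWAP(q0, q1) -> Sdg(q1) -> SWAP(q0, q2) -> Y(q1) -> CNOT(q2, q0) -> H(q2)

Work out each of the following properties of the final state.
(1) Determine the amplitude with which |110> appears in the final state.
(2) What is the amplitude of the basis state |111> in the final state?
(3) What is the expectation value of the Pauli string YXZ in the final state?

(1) The final state's coefficient on |110> equals -1/2.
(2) The final state's coefficient on |111> equals -1/2.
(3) The expectation value of YXZ is -1.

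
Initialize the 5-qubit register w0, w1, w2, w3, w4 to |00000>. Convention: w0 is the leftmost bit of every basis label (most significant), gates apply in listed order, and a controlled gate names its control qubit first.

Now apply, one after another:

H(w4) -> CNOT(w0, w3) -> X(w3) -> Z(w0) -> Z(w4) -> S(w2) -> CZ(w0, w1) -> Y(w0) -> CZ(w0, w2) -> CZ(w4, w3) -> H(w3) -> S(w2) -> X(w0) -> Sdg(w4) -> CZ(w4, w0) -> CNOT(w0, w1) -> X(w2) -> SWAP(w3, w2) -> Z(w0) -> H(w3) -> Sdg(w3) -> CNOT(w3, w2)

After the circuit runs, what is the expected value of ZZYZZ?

The observable ZZYZZ averages to 0.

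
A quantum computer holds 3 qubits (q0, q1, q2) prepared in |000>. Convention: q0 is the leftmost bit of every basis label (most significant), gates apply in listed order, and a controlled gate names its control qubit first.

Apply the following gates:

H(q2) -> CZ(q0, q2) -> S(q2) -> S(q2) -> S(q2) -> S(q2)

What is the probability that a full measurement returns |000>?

Outcome |000> occurs with probability 1/2. Key observation: the block from step 3 through step 6 cancels to the identity and can be dropped.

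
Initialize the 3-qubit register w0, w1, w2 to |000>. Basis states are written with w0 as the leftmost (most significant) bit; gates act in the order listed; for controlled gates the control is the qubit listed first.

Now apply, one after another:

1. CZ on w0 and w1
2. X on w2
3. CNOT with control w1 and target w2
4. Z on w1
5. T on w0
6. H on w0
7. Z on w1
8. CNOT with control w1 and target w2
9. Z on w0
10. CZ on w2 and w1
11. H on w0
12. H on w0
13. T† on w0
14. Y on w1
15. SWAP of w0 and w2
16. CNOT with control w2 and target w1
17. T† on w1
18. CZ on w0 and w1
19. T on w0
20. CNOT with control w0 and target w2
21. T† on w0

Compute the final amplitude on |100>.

The final state's coefficient on |100> equals -sqrt(2)*exp(I*pi/4)/2. Key observation: steps 11-12 multiply out to the identity, so the circuit reduces to the remaining gates.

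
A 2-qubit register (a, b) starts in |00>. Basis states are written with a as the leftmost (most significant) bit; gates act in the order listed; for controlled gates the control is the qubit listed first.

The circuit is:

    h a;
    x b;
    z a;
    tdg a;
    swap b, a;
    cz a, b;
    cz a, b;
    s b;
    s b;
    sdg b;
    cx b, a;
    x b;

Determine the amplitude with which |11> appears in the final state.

The amplitude on |11> is sqrt(2)/2. Key observation: steps 6-7 multiply out to the identity, so the circuit reduces to the remaining gates.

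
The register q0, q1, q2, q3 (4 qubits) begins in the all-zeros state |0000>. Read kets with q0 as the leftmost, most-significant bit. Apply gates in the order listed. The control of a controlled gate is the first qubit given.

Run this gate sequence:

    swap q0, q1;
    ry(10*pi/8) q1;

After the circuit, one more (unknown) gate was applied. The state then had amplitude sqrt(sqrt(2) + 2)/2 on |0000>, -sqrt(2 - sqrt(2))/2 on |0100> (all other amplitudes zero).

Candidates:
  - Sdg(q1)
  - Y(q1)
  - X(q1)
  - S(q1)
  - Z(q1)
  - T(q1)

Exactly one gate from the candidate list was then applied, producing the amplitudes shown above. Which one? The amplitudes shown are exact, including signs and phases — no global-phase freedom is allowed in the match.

The unique candidate consistent with the amplitudes is X(q1).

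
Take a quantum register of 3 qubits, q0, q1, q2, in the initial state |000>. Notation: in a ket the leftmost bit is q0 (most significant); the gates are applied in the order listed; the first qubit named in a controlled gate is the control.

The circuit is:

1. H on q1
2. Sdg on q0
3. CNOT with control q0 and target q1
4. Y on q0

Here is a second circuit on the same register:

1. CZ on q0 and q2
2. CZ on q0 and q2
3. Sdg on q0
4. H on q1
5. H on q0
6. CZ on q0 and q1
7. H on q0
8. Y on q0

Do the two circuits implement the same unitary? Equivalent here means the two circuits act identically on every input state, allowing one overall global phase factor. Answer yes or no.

No: there is an input state on which the two circuits produce genuinely different outputs (not merely differing by a phase).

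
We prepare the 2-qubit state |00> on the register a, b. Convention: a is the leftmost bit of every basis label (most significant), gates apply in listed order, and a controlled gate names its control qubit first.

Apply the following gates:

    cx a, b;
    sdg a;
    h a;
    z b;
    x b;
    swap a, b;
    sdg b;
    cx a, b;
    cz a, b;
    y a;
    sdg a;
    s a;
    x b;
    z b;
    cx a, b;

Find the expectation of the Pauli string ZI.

In the final state, ZI has expectation 1.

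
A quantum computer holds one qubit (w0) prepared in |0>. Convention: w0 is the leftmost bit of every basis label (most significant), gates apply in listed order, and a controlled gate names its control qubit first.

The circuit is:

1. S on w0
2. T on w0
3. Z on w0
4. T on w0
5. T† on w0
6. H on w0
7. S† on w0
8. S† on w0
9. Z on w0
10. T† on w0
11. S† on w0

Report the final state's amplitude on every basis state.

The final amplitudes are sqrt(2)/2 on |0>, -sqrt(2)*exp(I*pi/4)/2 on |1>.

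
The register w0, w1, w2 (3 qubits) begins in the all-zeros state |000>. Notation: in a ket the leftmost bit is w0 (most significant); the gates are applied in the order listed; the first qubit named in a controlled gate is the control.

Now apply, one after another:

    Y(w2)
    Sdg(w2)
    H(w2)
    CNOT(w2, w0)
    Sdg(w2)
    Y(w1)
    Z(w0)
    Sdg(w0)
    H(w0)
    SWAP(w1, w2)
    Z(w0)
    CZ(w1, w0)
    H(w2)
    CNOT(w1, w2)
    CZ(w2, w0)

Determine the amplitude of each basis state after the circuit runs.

After the circuit, the state carries amplitude sqrt(2)*I/4 on |000>, -sqrt(2)*I/4 on |001>, sqrt(2)*I/4 on |010>, -sqrt(2)*I/4 on |011>, -sqrt(2)*I/4 on |100>, -sqrt(2)*I/4 on |101>, -sqrt(2)*I/4 on |110>, -sqrt(2)*I/4 on |111>.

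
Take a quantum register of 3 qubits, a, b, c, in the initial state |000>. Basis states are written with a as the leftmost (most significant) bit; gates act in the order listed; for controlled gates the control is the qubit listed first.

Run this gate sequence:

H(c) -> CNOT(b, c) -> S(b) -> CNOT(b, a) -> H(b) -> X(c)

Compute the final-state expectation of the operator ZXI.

The observable ZXI averages to 1.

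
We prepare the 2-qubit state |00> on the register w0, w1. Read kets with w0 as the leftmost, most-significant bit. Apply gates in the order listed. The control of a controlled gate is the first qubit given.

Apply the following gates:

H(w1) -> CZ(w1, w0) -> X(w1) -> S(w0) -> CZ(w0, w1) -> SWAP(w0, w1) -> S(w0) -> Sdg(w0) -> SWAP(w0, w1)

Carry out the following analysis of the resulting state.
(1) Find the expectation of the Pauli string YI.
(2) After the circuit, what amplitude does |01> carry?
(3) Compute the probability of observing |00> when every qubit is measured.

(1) The observable YI averages to 0. Key observation: the block from step 6 through step 9 cancels to the identity and can be dropped.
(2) The amplitude on |01> is sqrt(2)/2.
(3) A full measurement returns |00> with probability 1/2.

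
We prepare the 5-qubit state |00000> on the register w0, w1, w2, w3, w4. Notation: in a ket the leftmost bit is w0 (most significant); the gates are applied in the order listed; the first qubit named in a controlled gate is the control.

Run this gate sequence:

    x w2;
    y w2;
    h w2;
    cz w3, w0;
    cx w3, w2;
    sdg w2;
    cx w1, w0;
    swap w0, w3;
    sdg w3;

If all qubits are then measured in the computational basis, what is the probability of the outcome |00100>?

A full measurement returns |00100> with probability 1/2.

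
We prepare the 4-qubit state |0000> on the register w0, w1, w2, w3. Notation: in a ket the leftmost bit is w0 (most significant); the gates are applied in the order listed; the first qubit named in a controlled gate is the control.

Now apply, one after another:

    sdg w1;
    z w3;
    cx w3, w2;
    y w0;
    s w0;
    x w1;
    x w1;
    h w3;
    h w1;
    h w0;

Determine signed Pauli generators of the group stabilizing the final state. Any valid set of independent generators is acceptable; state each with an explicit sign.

The stabilizer group can be generated by -XIII, +IXII, +IIIX, +IIZI, among other valid generating sets. Key observation: the block from step 6 through step 7 cancels to the identity and can be dropped.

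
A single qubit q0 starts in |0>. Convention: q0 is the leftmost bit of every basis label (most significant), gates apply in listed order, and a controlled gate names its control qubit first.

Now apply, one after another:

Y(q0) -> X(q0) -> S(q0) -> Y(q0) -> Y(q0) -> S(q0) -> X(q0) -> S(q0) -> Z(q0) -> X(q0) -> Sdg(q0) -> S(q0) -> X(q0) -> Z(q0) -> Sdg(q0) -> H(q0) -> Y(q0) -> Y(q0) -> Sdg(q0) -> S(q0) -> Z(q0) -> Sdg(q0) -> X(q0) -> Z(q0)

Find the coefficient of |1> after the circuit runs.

|1> carries amplitude -sqrt(2)*I/2 in the final state. Key observation: the block from step 8 through step 15 cancels to the identity and can be dropped.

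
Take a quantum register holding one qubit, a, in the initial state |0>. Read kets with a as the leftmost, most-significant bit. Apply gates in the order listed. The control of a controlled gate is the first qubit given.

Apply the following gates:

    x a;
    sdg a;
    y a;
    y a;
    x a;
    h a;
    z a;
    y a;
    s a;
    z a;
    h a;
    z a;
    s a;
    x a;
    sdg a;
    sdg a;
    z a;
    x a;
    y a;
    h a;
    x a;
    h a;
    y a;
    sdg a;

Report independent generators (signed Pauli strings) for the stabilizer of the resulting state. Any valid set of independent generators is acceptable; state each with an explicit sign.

The final state is stabilized by the group generated by +Y; other independent generating sets are equally valid.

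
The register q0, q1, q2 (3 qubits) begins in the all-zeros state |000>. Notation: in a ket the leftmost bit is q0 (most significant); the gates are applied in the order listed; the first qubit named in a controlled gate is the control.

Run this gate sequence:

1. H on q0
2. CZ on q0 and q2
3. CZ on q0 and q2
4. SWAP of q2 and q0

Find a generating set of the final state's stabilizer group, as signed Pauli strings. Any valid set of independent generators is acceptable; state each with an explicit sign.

The stabilizer group can be generated by +IIX, +ZII, +IZI, among other valid generating sets. Key observation: the block from step 2 through step 3 cancels to the identity and can be dropped.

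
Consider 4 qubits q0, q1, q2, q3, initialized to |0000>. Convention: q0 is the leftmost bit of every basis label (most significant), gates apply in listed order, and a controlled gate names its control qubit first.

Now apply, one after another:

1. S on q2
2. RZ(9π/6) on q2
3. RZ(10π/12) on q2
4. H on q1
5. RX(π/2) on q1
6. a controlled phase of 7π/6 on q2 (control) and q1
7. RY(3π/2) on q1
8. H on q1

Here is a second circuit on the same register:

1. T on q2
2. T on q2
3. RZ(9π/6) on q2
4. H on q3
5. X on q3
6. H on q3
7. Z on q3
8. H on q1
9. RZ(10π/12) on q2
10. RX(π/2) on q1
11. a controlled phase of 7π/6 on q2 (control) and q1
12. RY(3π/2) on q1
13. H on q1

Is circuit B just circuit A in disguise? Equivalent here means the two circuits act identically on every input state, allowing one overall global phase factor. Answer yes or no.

Yes — the two circuits implement the same unitary up to a global phase.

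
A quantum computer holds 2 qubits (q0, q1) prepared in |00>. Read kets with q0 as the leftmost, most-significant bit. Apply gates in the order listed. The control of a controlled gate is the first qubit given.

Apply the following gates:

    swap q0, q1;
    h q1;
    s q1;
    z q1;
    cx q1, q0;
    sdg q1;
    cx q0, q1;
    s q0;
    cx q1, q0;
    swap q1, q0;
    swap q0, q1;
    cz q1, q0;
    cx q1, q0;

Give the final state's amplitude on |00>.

|00> carries amplitude sqrt(2)/2 in the final state.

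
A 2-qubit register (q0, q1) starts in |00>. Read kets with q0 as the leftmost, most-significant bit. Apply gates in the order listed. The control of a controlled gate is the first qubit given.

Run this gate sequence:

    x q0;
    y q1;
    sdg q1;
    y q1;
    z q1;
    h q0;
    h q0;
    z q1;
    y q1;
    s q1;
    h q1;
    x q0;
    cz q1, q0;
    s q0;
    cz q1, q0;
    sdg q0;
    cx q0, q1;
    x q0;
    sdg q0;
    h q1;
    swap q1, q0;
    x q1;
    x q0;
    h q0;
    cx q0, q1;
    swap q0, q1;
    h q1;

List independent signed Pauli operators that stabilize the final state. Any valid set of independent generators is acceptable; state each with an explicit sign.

The final state is stabilized by the group generated by +XZ, +ZX; other independent generating sets are equally valid. Key observation: the block from step 3 through step 10 cancels to the identity and can be dropped.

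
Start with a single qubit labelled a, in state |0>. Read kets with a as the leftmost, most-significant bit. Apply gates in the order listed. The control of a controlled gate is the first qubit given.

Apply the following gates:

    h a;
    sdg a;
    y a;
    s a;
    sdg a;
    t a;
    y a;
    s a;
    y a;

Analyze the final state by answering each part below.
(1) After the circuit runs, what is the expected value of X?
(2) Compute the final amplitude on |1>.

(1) The observable X averages to -sqrt(2)/2.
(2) The final state's coefficient on |1> equals sqrt(2)*exp(3*I*pi/4)/2.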